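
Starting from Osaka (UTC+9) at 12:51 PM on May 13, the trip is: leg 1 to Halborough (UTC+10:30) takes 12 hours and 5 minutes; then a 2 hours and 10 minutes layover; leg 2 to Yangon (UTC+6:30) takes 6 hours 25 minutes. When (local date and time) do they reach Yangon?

Convert departure to UTC: 12:51 PM − 9:00 = 3:51 AM UTC on May 13.
Add 12 hours 5 minutes leg 1 → 3:56 PM UTC.
Add 2 hours 10 minutes layover in Halborough → 6:06 PM UTC.
Add 6 hours 25 minutes leg 2 → 12:31 AM UTC (May 14).
Yangon is UTC+6:30, so local arrival = 12:31 AM + 6:30 = 7:01 AM on May 14.

7:01 AM on May 14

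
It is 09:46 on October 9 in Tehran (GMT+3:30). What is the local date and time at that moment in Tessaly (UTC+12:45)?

In UTC: 09:46 − 3:30 = 06:16 on Oct 9.
Tessaly is UTC+12:45: 06:16 + 12:45 = 19:01 on Oct 9.

19:01 on Oct 9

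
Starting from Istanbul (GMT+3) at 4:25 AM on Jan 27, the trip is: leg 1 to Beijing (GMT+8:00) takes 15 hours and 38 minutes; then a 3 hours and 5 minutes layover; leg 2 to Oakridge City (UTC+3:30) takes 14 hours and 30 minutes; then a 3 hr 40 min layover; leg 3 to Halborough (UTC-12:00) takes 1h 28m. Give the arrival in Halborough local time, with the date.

3:46 AM on January 28

Convert departure to UTC: 4:25 AM − 3:00 = 1:25 AM UTC on Jan 27.
Add 15 hours and 38 minutes leg 1 → 5:03 PM UTC.
Add 3 hours and 5 minutes layover in Beijing → 8:08 PM UTC.
Add 14 hours and 30 minutes leg 2 → 10:38 AM UTC (Jan 28).
Add 3 hours and 40 minutes layover in Oakridge City → 2:18 PM UTC.
Add 1 hour and 28 minutes leg 3 → 3:46 PM UTC.
Halborough is UTC−12:00, so local arrival = 3:46 PM − 12:00 = 3:46 AM on Jan 28.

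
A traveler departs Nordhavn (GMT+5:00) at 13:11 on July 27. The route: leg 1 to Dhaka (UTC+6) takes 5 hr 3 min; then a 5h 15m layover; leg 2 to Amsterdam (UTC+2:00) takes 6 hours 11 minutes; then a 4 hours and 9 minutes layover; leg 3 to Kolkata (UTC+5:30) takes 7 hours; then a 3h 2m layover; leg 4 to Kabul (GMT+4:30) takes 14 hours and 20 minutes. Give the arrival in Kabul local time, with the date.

09:41 on July 29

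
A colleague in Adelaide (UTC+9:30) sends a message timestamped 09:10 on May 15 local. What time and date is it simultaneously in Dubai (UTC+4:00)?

In UTC: 09:10 − 9:30 = 23:40 on May 14.
Dubai is UTC+4:00: 23:40 + 4:00 = 03:40 on May 15.

03:40 on May 15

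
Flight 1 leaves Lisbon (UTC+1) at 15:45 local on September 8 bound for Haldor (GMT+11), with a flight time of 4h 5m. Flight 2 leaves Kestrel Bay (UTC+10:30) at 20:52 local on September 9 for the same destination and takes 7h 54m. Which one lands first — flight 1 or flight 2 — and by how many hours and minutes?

the first, by 23 hours 26 minutes

Flight 1 in UTC: 15:45 − 1:00 = 14:45 on Sep 8.
+4 hours 5 minutes → arrive 18:50 UTC on Sep 8.
Flight 2 in UTC: 20:52 − 10:30 = 10:22 on Sep 9.
+7 hours 54 minutes → arrive 18:16 UTC on Sep 9.
Flight 1 lands earlier by 23 hours 26 minutes.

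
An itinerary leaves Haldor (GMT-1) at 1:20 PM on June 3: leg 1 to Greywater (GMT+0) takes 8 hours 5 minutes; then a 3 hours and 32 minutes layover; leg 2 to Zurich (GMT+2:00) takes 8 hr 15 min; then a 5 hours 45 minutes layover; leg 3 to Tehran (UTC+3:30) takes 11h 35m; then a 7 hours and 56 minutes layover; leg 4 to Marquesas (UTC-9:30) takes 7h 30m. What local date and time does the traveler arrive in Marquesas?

Convert departure to UTC: 1:20 PM + 1:00 = 2:20 PM UTC on Jun 3.
Add 8 hours 5 minutes leg 1 → 10:25 PM UTC.
Add 3 hours 32 minutes layover in Greywater → 1:57 AM UTC (Jun 4).
Add 8 hours and 15 minutes leg 2 → 10:12 AM UTC.
Add 5 hours 45 minutes layover in Zurich → 3:57 PM UTC.
Add 11 hours 35 minutes leg 3 → 3:32 AM UTC (Jun 5).
Add 7 hours and 56 minutes layover in Tehran → 11:28 AM UTC.
Add 7 hours and 30 minutes leg 4 → 6:58 PM UTC.
Marquesas is UTC−9:30, so local arrival = 6:58 PM − 9:30 = 9:28 AM on Jun 5.

9:28 AM on June 5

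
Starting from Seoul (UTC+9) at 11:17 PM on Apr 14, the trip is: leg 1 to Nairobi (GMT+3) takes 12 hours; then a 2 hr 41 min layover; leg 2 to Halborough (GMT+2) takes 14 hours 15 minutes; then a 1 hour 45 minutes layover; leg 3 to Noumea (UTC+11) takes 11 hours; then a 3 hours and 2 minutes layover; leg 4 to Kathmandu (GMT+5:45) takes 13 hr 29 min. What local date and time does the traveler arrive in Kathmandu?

6:14 AM on Apr 17

Convert departure to UTC: 11:17 PM − 9:00 = 2:17 PM UTC on Apr 14.
Add 12 hours leg 1 → 2:17 AM UTC (Apr 15).
Add 2 hours 41 minutes layover in Nairobi → 4:58 AM UTC.
Add 14 hours 15 minutes leg 2 → 7:13 PM UTC.
Add 1 hour 45 minutes layover in Halborough → 8:58 PM UTC.
Add 11 hours leg 3 → 7:58 AM UTC (Apr 16).
Add 3 hours 2 minutes layover in Noumea → 11:00 AM UTC.
Add 13 hours 29 minutes leg 4 → 12:29 AM UTC (Apr 17).
Kathmandu is UTC+5:45, so local arrival = 12:29 AM + 5:45 = 6:14 AM on Apr 17.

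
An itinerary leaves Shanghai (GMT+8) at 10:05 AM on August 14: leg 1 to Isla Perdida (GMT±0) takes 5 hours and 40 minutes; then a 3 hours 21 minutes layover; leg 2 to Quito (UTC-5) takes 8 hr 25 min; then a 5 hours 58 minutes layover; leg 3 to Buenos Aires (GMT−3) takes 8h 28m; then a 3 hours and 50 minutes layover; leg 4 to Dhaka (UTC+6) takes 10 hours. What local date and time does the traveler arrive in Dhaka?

Convert departure to UTC: 10:05 AM − 8:00 = 2:05 AM UTC on Aug 14.
Add 5 hours and 40 minutes leg 1 → 7:45 AM UTC.
Add 3 hours 21 minutes layover in Isla Perdida → 11:06 AM UTC.
Add 8 hours 25 minutes leg 2 → 7:31 PM UTC.
Add 5 hours and 58 minutes layover in Quito → 1:29 AM UTC (Aug 15).
Add 8 hours and 28 minutes leg 3 → 9:57 AM UTC.
Add 3 hours and 50 minutes layover in Buenos Aires → 1:47 PM UTC.
Add 10 hours leg 4 → 11:47 PM UTC.
Dhaka is UTC+6:00, so local arrival = 11:47 PM + 6:00 = 5:47 AM on Aug 16.

5:47 AM on Aug 16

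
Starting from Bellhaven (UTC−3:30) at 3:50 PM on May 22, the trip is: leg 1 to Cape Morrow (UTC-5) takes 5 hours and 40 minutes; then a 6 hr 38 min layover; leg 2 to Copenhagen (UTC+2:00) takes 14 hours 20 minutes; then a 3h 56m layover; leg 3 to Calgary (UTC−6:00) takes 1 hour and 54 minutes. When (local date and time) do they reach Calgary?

Convert departure to UTC: 3:50 PM + 3:30 = 7:20 PM UTC on May 22.
Add 5 hours and 40 minutes leg 1 → 1:00 AM UTC (May 23).
Add 6 hours 38 minutes layover in Cape Morrow → 7:38 AM UTC.
Add 14 hours and 20 minutes leg 2 → 9:58 PM UTC.
Add 3 hours 56 minutes layover in Copenhagen → 1:54 AM UTC (May 24).
Add 1 hour 54 minutes leg 3 → 3:48 AM UTC.
Calgary is UTC−6:00, so local arrival = 3:48 AM − 6:00 = 9:48 PM on May 23.

9:48 PM on May 23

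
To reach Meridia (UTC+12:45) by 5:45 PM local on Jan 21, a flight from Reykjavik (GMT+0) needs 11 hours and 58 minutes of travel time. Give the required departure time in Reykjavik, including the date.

5:02 PM on Jan 20

Target arrival in UTC: 5:45 PM − 12:45 = 5:00 AM on Jan 21.
Subtract 11 hours and 58 minutes → departure 5:02 PM UTC on Jan 20.
Reykjavik is UTC+0, so departure is 5:02 PM on Jan 20.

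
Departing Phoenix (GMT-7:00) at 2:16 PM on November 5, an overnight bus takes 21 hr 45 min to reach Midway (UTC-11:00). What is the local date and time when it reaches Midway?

8:01 AM on November 6

Convert departure to UTC: 2:16 PM + 7:00 = 9:16 PM UTC on Nov 5.
Add 21 hours 45 minutes travel time → 7:01 PM UTC (Nov 6).
Midway is UTC−11:00, so local arrival = 7:01 PM − 11:00 = 8:01 AM on Nov 6.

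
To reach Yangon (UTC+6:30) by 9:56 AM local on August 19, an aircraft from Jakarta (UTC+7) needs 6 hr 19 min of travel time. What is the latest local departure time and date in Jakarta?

4:07 AM on Aug 19

Target arrival in UTC: 9:56 AM − 6:30 = 3:26 AM on Aug 19.
Subtract 6 hours 19 minutes → departure 9:07 PM UTC on Aug 18.
Jakarta is UTC+7:00: 9:07 PM + 7:00 = 4:07 AM on Aug 19.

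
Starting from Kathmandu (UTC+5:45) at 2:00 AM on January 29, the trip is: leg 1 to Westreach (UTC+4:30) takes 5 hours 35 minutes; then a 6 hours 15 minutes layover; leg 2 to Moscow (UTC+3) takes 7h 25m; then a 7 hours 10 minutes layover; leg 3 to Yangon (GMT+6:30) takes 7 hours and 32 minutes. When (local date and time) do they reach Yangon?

12:42 PM on Jan 30

Convert departure to UTC: 2:00 AM − 5:45 = 8:15 PM UTC on Jan 28.
Add 5 hours 35 minutes leg 1 → 1:50 AM UTC (Jan 29).
Add 6 hours 15 minutes layover in Westreach → 8:05 AM UTC.
Add 7 hours and 25 minutes leg 2 → 3:30 PM UTC.
Add 7 hours 10 minutes layover in Moscow → 10:40 PM UTC.
Add 7 hours and 32 minutes leg 3 → 6:12 AM UTC (Jan 30).
Yangon is UTC+6:30, so local arrival = 6:12 AM + 6:30 = 12:42 PM on Jan 30.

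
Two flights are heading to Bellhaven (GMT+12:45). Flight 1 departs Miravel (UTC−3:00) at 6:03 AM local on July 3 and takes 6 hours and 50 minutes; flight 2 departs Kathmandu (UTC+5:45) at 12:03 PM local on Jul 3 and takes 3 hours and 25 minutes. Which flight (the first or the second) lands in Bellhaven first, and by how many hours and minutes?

Flight 1 in UTC: 6:03 AM + 3:00 = 9:03 AM on Jul 3.
+6 hours 50 minutes → arrive 3:53 PM UTC on Jul 3.
Flight 2 in UTC: 12:03 PM − 5:45 = 6:18 AM on Jul 3.
+3 hours 25 minutes → arrive 9:43 AM UTC on Jul 3.
Flight 2 lands earlier by 6 hours 10 minutes.

the second, by 6 hours 10 minutes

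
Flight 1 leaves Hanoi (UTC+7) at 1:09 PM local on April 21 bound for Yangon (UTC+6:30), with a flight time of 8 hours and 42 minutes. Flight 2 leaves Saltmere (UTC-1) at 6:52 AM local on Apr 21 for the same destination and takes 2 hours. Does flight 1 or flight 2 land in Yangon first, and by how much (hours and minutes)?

Flight 1 in UTC: 1:09 PM − 7:00 = 6:09 AM on Apr 21.
+8 hours and 42 minutes → arrive 2:51 PM UTC on Apr 21.
Flight 2 in UTC: 6:52 AM + 1:00 = 7:52 AM on Apr 21.
+2 hours → arrive 9:52 AM UTC on Apr 21.
Flight 2 lands earlier by 4 hours 59 minutes.

the second, by 4 hours 59 minutes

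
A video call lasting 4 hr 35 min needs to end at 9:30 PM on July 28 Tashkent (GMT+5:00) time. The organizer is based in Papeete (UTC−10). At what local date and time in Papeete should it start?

Target end time in UTC: 9:30 PM − 5:00 = 4:30 PM on Jul 28.
Subtract 4 hours 35 minutes → start 11:55 AM UTC on Jul 28.
Papeete is UTC−10:00: 11:55 AM − 10:00 = 1:55 AM on Jul 28.

1:55 AM on July 28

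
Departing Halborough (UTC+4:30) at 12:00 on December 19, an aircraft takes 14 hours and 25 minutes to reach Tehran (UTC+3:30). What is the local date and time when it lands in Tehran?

01:25 on December 20

Convert departure to UTC: 12:00 − 4:30 = 07:30 UTC on Dec 19.
Add 14 hours 25 minutes travel time → 21:55 UTC.
Tehran is UTC+3:30, so local arrival = 21:55 + 3:30 = 01:25 on Dec 20.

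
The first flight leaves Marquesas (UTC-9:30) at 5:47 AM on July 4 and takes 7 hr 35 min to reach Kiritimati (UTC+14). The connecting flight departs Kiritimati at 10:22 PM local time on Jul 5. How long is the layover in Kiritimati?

9 hours 30 minutes

Convert departure to UTC: 5:47 AM + 9:30 = 3:17 PM UTC on Jul 4.
Add 7 hours 35 minutes flight time → 10:52 PM UTC.
Kiritimati is UTC+14:00, so local arrival = 10:52 PM + 14:00 = 12:52 PM on Jul 5.
Layover = 10:22 PM − 12:52 PM = 9 hours 30 minutes.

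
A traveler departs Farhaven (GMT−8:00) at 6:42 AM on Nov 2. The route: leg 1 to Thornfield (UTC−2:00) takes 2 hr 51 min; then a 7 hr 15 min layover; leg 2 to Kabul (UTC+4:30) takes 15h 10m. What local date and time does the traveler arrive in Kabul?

Convert departure to UTC: 6:42 AM + 8:00 = 2:42 PM UTC on Nov 2.
Add 2 hours and 51 minutes leg 1 → 5:33 PM UTC.
Add 7 hours and 15 minutes layover in Thornfield → 12:48 AM UTC (Nov 3).
Add 15 hours and 10 minutes leg 2 → 3:58 PM UTC.
Kabul is UTC+4:30, so local arrival = 3:58 PM + 4:30 = 8:28 PM on Nov 3.

8:28 PM on November 3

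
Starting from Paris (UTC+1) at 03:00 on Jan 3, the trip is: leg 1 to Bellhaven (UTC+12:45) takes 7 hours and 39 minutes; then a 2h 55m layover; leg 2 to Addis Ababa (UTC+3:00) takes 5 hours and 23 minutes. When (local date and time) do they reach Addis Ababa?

Convert departure to UTC: 03:00 − 1:00 = 02:00 UTC on Jan 3.
Add 7 hours 39 minutes leg 1 → 09:39 UTC.
Add 2 hours and 55 minutes layover in Bellhaven → 12:34 UTC.
Add 5 hours and 23 minutes leg 2 → 17:57 UTC.
Addis Ababa is UTC+3:00, so local arrival = 17:57 + 3:00 = 20:57 on Jan 3.

20:57 on January 3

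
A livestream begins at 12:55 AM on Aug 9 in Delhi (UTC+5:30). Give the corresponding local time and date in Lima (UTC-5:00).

Lima is 10:30 behind Delhi.
Shift by the zone difference: 12:55 AM − 10:30 = 2:25 PM on Aug 8 in Lima.

2:25 PM on Aug 8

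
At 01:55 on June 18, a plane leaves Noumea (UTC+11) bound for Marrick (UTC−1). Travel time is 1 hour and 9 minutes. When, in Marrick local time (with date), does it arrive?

Marrick is 12:00 behind Noumea.
After 1 hour 9 minutes it is 03:04 in Noumea.
Shift by the zone difference: 03:04 − 12:00 = 15:04 on Jun 17 in Marrick.

15:04 on June 17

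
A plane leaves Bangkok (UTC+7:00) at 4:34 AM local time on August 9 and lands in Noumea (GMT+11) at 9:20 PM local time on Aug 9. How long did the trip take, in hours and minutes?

12 hours 46 minutes

Departure in UTC: 4:34 AM − 7:00 = 9:34 PM on Aug 8.
Arrival in UTC: 9:20 PM − 11:00 = 10:20 AM on Aug 9.
Elapsed = 10:20 AM − 9:34 PM (+1 day) = 12 hours 46 minutes.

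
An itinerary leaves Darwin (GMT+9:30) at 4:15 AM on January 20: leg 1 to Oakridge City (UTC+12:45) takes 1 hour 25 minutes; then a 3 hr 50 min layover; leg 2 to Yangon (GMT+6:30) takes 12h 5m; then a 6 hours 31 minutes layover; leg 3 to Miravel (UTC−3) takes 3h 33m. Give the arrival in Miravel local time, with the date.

Convert departure to UTC: 4:15 AM − 9:30 = 6:45 PM UTC on Jan 19.
Add 1 hour and 25 minutes leg 1 → 8:10 PM UTC.
Add 3 hours and 50 minutes layover in Oakridge City → 12:00 AM UTC (Jan 20).
Add 12 hours and 5 minutes leg 2 → 12:05 PM UTC.
Add 6 hours and 31 minutes layover in Yangon → 6:36 PM UTC.
Add 3 hours and 33 minutes leg 3 → 10:09 PM UTC.
Miravel is UTC−3:00, so local arrival = 10:09 PM − 3:00 = 7:09 PM on Jan 20.

7:09 PM on January 20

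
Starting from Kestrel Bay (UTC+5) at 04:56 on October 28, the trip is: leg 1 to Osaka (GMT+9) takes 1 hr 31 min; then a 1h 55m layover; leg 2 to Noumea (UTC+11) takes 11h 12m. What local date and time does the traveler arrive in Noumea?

Convert departure to UTC: 04:56 − 5:00 = 23:56 UTC on Oct 27.
Add 1 hour and 31 minutes leg 1 → 01:27 UTC (Oct 28).
Add 1 hour 55 minutes layover in Osaka → 03:22 UTC.
Add 11 hours 12 minutes leg 2 → 14:34 UTC.
Noumea is UTC+11:00, so local arrival = 14:34 + 11:00 = 01:34 on Oct 29.

01:34 on October 29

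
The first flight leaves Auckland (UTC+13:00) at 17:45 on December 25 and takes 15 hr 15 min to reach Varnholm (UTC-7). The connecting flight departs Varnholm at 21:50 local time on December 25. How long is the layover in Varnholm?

8 hours 50 minutes

Convert departure to UTC: 17:45 − 13:00 = 04:45 UTC on Dec 25.
Add 15 hours and 15 minutes flight time → 20:00 UTC.
Varnholm is UTC−7:00, so local arrival = 20:00 − 7:00 = 13:00 on Dec 25.
Layover = 21:50 − 13:00 = 8 hours 50 minutes.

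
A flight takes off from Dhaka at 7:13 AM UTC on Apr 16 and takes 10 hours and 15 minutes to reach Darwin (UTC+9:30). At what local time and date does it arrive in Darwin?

2:58 AM on Apr 17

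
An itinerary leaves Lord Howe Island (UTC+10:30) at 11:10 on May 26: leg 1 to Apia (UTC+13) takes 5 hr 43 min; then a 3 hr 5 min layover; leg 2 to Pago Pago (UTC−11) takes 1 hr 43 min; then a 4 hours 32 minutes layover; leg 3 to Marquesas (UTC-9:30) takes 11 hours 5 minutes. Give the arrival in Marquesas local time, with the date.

17:18 on May 26

Convert departure to UTC: 11:10 − 10:30 = 00:40 UTC on May 26.
Add 5 hours 43 minutes leg 1 → 06:23 UTC.
Add 3 hours 5 minutes layover in Apia → 09:28 UTC.
Add 1 hour 43 minutes leg 2 → 11:11 UTC.
Add 4 hours and 32 minutes layover in Pago Pago → 15:43 UTC.
Add 11 hours and 5 minutes leg 3 → 02:48 UTC (May 27).
Marquesas is UTC−9:30, so local arrival = 02:48 − 9:30 = 17:18 on May 26.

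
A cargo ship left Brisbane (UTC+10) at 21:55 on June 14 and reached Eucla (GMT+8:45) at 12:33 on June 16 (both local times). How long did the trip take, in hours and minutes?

39 hours 53 minutes

Departure in UTC: 21:55 − 10:00 = 11:55 on Jun 14.
Arrival in UTC: 12:33 − 8:45 = 03:48 on Jun 16.
Elapsed = 03:48 − 11:55 (+2 days) = 39 hours 53 minutes.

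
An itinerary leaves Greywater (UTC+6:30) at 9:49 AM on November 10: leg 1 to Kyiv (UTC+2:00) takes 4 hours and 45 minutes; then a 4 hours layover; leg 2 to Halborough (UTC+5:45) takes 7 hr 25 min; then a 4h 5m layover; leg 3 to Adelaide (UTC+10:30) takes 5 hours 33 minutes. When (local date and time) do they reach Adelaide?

Convert departure to UTC: 9:49 AM − 6:30 = 3:19 AM UTC on Nov 10.
Add 4 hours and 45 minutes leg 1 → 8:04 AM UTC.
Add 4 hours layover in Kyiv → 12:04 PM UTC.
Add 7 hours 25 minutes leg 2 → 7:29 PM UTC.
Add 4 hours 5 minutes layover in Halborough → 11:34 PM UTC.
Add 5 hours and 33 minutes leg 3 → 5:07 AM UTC (Nov 11).
Adelaide is UTC+10:30, so local arrival = 5:07 AM + 10:30 = 3:37 PM on Nov 11.

3:37 PM on November 11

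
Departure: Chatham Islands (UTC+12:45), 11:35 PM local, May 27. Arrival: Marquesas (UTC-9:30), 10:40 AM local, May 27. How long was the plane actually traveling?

9 hours 20 minutes

Departure in UTC: 11:35 PM − 12:45 = 10:50 AM on May 27.
Arrival in UTC: 10:40 AM + 9:30 = 8:10 PM on May 27.
Elapsed = 8:10 PM − 10:50 AM = 9 hours 20 minutes.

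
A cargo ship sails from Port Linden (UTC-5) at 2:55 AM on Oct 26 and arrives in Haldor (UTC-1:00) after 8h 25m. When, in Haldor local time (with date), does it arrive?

Haldor is 4:00 ahead of Port Linden.
After 8 hours and 25 minutes it is 11:20 AM in Port Linden.
Shift by the zone difference: 11:20 AM + 4:00 = 3:20 PM on Oct 26 in Haldor.

3:20 PM on October 26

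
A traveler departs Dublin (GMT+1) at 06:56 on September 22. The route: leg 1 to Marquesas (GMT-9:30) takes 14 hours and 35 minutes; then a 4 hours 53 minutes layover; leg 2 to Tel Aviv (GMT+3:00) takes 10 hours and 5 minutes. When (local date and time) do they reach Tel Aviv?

Convert departure to UTC: 06:56 − 1:00 = 05:56 UTC on Sep 22.
Add 14 hours 35 minutes leg 1 → 20:31 UTC.
Add 4 hours and 53 minutes layover in Marquesas → 01:24 UTC (Sep 23).
Add 10 hours 5 minutes leg 2 → 11:29 UTC.
Tel Aviv is UTC+3:00, so local arrival = 11:29 + 3:00 = 14:29 on Sep 23.

14:29 on September 23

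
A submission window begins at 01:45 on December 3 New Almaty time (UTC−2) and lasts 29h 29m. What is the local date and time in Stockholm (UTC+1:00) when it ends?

Stockholm is 3:00 ahead of New Almaty.
After 29 hours 29 minutes it is 07:14 (Dec 4) in New Almaty.
Shift by the zone difference: 07:14 + 3:00 = 10:14 on Dec 4 in Stockholm.

10:14 on December 4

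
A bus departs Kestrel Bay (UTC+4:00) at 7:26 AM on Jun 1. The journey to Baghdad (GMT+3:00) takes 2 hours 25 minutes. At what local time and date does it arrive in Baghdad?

Convert departure to UTC: 7:26 AM − 4:00 = 3:26 AM UTC on Jun 1.
Add 2 hours 25 minutes travel time → 5:51 AM UTC.
Baghdad is UTC+3:00, so local arrival = 5:51 AM + 3:00 = 8:51 AM on Jun 1.

8:51 AM on Jun 1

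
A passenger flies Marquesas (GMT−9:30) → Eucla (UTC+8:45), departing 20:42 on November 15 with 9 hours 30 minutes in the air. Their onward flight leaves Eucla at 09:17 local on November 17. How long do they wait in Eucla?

8 hours 50 minutes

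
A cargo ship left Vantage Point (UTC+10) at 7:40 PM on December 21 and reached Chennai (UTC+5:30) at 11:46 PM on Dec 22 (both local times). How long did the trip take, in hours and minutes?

32 hours 36 minutes

Departure in UTC: 7:40 PM − 10:00 = 9:40 AM on Dec 21.
Arrival in UTC: 11:46 PM − 5:30 = 6:16 PM on Dec 22.
Elapsed = 6:16 PM − 9:40 AM (+1 day) = 32 hours 36 minutes.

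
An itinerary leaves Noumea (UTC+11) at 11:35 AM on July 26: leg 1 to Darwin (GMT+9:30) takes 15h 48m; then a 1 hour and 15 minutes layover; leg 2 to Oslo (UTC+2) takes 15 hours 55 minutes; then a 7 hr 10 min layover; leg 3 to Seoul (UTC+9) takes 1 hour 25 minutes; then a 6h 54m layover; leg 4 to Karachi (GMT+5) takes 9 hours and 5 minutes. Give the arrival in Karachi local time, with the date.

Convert departure to UTC: 11:35 AM − 11:00 = 12:35 AM UTC on Jul 26.
Add 15 hours and 48 minutes leg 1 → 4:23 PM UTC.
Add 1 hour 15 minutes layover in Darwin → 5:38 PM UTC.
Add 15 hours 55 minutes leg 2 → 9:33 AM UTC (Jul 27).
Add 7 hours and 10 minutes layover in Oslo → 4:43 PM UTC.
Add 1 hour and 25 minutes leg 3 → 6:08 PM UTC.
Add 6 hours and 54 minutes layover in Seoul → 1:02 AM UTC (Jul 28).
Add 9 hours and 5 minutes leg 4 → 10:07 AM UTC.
Karachi is UTC+5:00, so local arrival = 10:07 AM + 5:00 = 3:07 PM on Jul 28.

3:07 PM on Jul 28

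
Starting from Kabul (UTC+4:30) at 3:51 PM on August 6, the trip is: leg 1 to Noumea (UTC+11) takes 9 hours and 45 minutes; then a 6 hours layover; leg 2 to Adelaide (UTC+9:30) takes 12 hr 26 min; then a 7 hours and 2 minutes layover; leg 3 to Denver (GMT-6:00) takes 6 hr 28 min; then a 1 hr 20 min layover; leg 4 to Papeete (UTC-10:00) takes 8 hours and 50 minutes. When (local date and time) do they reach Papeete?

5:12 AM on August 8

Convert departure to UTC: 3:51 PM − 4:30 = 11:21 AM UTC on Aug 6.
Add 9 hours and 45 minutes leg 1 → 9:06 PM UTC.
Add 6 hours layover in Noumea → 3:06 AM UTC (Aug 7).
Add 12 hours and 26 minutes leg 2 → 3:32 PM UTC.
Add 7 hours 2 minutes layover in Adelaide → 10:34 PM UTC.
Add 6 hours and 28 minutes leg 3 → 5:02 AM UTC (Aug 8).
Add 1 hour 20 minutes layover in Denver → 6:22 AM UTC.
Add 8 hours 50 minutes leg 4 → 3:12 PM UTC.
Papeete is UTC−10:00, so local arrival = 3:12 PM − 10:00 = 5:12 AM on Aug 8.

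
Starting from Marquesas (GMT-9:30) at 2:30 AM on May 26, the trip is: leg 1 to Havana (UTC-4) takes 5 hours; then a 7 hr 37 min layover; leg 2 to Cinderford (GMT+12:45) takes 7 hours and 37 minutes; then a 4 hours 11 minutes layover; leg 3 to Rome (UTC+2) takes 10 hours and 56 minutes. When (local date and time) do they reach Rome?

Convert departure to UTC: 2:30 AM + 9:30 = 12:00 PM UTC on May 26.
Add 5 hours leg 1 → 5:00 PM UTC.
Add 7 hours and 37 minutes layover in Havana → 12:37 AM UTC (May 27).
Add 7 hours and 37 minutes leg 2 → 8:14 AM UTC.
Add 4 hours and 11 minutes layover in Cinderford → 12:25 PM UTC.
Add 10 hours and 56 minutes leg 3 → 11:21 PM UTC.
Rome is UTC+2:00, so local arrival = 11:21 PM + 2:00 = 1:21 AM on May 28.

1:21 AM on May 28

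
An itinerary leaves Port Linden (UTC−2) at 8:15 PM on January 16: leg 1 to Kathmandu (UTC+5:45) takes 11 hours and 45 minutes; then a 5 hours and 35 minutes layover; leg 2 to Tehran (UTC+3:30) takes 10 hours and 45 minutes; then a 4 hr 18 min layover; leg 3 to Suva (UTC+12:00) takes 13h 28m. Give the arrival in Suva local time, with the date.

8:06 AM on January 19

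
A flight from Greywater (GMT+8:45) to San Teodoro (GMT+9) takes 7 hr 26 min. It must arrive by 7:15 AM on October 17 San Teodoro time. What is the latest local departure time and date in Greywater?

Target arrival in UTC: 7:15 AM − 9:00 = 10:15 PM on Oct 16.
Subtract 7 hours and 26 minutes → departure 2:49 PM UTC on Oct 16.
Greywater is UTC+8:45: 2:49 PM + 8:45 = 11:34 PM on Oct 16.

11:34 PM on Oct 16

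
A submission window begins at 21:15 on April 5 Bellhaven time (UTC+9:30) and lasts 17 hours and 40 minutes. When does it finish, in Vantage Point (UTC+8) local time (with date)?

13:25 on April 6

Convert start to UTC: 21:15 − 9:30 = 11:45 UTC on Apr 5.
Add 17 hours and 40 minutes duration → 05:25 UTC (Apr 6).
Vantage Point is UTC+8:00, so local end time = 05:25 + 8:00 = 13:25 on Apr 6.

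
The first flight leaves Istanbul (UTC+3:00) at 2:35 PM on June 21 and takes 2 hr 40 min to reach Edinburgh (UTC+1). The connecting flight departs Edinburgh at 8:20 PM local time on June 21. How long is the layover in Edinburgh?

5 hours 5 minutes

Convert departure to UTC: 2:35 PM − 3:00 = 11:35 AM UTC on Jun 21.
Add 2 hours and 40 minutes flight time → 2:15 PM UTC.
Edinburgh is UTC+1:00, so local arrival = 2:15 PM + 1:00 = 3:15 PM on Jun 21.
Layover = 8:20 PM − 3:15 PM = 5 hours 5 minutes.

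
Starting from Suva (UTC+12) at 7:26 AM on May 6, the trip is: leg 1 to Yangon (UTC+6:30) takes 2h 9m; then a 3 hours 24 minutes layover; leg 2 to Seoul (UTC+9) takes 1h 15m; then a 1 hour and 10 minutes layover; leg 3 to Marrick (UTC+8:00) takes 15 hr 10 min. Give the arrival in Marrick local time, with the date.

Convert departure to UTC: 7:26 AM − 12:00 = 7:26 PM UTC on May 5.
Add 2 hours 9 minutes leg 1 → 9:35 PM UTC.
Add 3 hours and 24 minutes layover in Yangon → 12:59 AM UTC (May 6).
Add 1 hour and 15 minutes leg 2 → 2:14 AM UTC.
Add 1 hour and 10 minutes layover in Seoul → 3:24 AM UTC.
Add 15 hours and 10 minutes leg 3 → 6:34 PM UTC.
Marrick is UTC+8:00, so local arrival = 6:34 PM + 8:00 = 2:34 AM on May 7.

2:34 AM on May 7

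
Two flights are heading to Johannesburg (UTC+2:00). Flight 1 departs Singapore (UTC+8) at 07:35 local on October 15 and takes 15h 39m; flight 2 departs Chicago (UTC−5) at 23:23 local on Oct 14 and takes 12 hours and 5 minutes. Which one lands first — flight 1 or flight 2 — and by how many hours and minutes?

the first, by 1 hour 14 minutes

Flight 1 in UTC: 07:35 − 8:00 = 23:35 on Oct 14.
+15 hours and 39 minutes → arrive 15:14 UTC on Oct 15.
Flight 2 in UTC: 23:23 + 5:00 = 04:23 on Oct 15.
+12 hours and 5 minutes → arrive 16:28 UTC on Oct 15.
Flight 1 lands earlier by 1 hour 14 minutes.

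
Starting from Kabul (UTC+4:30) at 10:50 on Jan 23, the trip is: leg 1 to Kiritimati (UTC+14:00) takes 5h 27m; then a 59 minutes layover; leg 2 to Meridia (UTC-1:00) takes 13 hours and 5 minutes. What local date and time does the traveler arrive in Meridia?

00:51 on January 24

Convert departure to UTC: 10:50 − 4:30 = 06:20 UTC on Jan 23.
Add 5 hours 27 minutes leg 1 → 11:47 UTC.
Add 59 minutes layover in Kiritimati → 12:46 UTC.
Add 13 hours and 5 minutes leg 2 → 01:51 UTC (Jan 24).
Meridia is UTC−1:00, so local arrival = 01:51 − 1:00 = 00:51 on Jan 24.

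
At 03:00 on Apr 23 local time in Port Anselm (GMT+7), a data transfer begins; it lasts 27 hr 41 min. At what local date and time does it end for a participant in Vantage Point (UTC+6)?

05:41 on April 24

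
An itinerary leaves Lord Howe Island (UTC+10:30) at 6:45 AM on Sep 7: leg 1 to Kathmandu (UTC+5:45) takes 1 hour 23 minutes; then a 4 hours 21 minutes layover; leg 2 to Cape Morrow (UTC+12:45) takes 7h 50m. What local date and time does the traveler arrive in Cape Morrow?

10:34 PM on Sep 7

Convert departure to UTC: 6:45 AM − 10:30 = 8:15 PM UTC on Sep 6.
Add 1 hour 23 minutes leg 1 → 9:38 PM UTC.
Add 4 hours 21 minutes layover in Kathmandu → 1:59 AM UTC (Sep 7).
Add 7 hours 50 minutes leg 2 → 9:49 AM UTC.
Cape Morrow is UTC+12:45, so local arrival = 9:49 AM + 12:45 = 10:34 PM on Sep 7.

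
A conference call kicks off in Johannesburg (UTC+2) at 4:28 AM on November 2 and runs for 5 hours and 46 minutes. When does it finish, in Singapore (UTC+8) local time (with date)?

4:14 PM on November 2

Convert start to UTC: 4:28 AM − 2:00 = 2:28 AM UTC on Nov 2.
Add 5 hours and 46 minutes duration → 8:14 AM UTC.
Singapore is UTC+8:00, so local end time = 8:14 AM + 8:00 = 4:14 PM on Nov 2.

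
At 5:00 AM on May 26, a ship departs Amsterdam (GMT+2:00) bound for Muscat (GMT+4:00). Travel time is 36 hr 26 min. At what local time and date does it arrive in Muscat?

Convert departure to UTC: 5:00 AM − 2:00 = 3:00 AM UTC on May 26.
Add 36 hours 26 minutes travel time → 3:26 PM UTC (May 27).
Muscat is UTC+4:00, so local arrival = 3:26 PM + 4:00 = 7:26 PM on May 27.

7:26 PM on May 27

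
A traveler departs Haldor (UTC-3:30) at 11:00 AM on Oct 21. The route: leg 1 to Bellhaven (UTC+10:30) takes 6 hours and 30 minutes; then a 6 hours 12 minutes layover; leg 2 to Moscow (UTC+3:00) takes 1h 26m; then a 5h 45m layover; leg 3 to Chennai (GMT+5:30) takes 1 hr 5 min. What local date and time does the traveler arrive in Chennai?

Convert departure to UTC: 11:00 AM + 3:30 = 2:30 PM UTC on Oct 21.
Add 6 hours and 30 minutes leg 1 → 9:00 PM UTC.
Add 6 hours 12 minutes layover in Bellhaven → 3:12 AM UTC (Oct 22).
Add 1 hour and 26 minutes leg 2 → 4:38 AM UTC.
Add 5 hours 45 minutes layover in Moscow → 10:23 AM UTC.
Add 1 hour and 5 minutes leg 3 → 11:28 AM UTC.
Chennai is UTC+5:30, so local arrival = 11:28 AM + 5:30 = 4:58 PM on Oct 22.

4:58 PM on October 22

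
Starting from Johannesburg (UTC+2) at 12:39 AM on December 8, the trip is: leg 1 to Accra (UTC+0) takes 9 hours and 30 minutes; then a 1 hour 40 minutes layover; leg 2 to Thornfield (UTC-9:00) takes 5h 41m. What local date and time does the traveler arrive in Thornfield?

6:30 AM on December 8

Convert departure to UTC: 12:39 AM − 2:00 = 10:39 PM UTC on Dec 7.
Add 9 hours and 30 minutes leg 1 → 8:09 AM UTC (Dec 8).
Add 1 hour 40 minutes layover in Accra → 9:49 AM UTC.
Add 5 hours and 41 minutes leg 2 → 3:30 PM UTC.
Thornfield is UTC−9:00, so local arrival = 3:30 PM − 9:00 = 6:30 AM on Dec 8.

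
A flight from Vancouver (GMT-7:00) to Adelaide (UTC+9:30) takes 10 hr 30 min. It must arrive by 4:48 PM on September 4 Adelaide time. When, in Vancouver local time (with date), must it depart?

Target arrival in UTC: 4:48 PM − 9:30 = 7:18 AM on Sep 4.
Subtract 10 hours and 30 minutes → departure 8:48 PM UTC on Sep 3.
Vancouver is UTC−7:00: 8:48 PM − 7:00 = 1:48 PM on Sep 3.

1:48 PM on Sep 3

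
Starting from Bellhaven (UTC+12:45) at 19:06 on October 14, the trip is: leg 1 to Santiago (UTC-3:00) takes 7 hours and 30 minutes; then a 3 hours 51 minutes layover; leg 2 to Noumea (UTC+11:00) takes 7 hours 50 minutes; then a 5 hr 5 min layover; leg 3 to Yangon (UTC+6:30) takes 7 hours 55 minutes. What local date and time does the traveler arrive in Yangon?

21:02 on October 15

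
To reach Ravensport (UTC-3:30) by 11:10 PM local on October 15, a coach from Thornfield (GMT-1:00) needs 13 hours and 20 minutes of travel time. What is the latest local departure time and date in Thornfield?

12:20 PM on October 15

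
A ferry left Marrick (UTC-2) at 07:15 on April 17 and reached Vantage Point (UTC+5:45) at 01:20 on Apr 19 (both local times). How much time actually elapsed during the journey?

34 hours 20 minutes

Departure in UTC: 07:15 + 2:00 = 09:15 on Apr 17.
Arrival in UTC: 01:20 − 5:45 = 19:35 on Apr 18.
Elapsed = 19:35 − 09:15 (+1 day) = 34 hours 20 minutes.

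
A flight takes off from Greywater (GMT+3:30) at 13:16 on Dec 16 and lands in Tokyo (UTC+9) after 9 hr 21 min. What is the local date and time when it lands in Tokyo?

04:07 on December 17

Convert departure to UTC: 13:16 − 3:30 = 09:46 UTC on Dec 16.
Add 9 hours and 21 minutes travel time → 19:07 UTC.
Tokyo is UTC+9:00, so local arrival = 19:07 + 9:00 = 04:07 on Dec 17.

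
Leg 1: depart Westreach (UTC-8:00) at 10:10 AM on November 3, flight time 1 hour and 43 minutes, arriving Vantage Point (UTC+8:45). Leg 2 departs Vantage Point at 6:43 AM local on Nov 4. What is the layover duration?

2 hours 5 minutes

Convert departure to UTC: 10:10 AM + 8:00 = 6:10 PM UTC on Nov 3.
Add 1 hour and 43 minutes flight time → 7:53 PM UTC.
Vantage Point is UTC+8:45, so local arrival = 7:53 PM + 8:45 = 4:38 AM on Nov 4.
Layover = 6:43 AM − 4:38 AM = 2 hours 5 minutes.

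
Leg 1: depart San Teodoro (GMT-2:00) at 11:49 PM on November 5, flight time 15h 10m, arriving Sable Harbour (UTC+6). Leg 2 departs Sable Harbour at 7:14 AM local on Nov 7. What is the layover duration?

Convert departure to UTC: 11:49 PM + 2:00 = 1:49 AM UTC on Nov 6.
Add 15 hours and 10 minutes flight time → 4:59 PM UTC.
Sable Harbour is UTC+6:00, so local arrival = 4:59 PM + 6:00 = 10:59 PM on Nov 6.
Layover = 7:14 AM − 10:59 PM (+1 day) = 8 hours 15 minutes.

8 hours 15 minutes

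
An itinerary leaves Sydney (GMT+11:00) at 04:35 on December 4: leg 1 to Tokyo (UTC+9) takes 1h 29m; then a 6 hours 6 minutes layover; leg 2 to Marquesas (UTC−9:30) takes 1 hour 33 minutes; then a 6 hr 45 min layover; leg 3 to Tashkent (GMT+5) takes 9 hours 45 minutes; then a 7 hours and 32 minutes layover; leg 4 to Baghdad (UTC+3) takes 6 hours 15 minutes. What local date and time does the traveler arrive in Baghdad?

12:00 on December 5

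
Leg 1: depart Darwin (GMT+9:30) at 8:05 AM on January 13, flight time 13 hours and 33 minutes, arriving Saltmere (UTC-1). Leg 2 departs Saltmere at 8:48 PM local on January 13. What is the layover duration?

9 hours 40 minutes

Convert departure to UTC: 8:05 AM − 9:30 = 10:35 PM UTC on Jan 12.
Add 13 hours 33 minutes flight time → 12:08 PM UTC (Jan 13).
Saltmere is UTC−1:00, so local arrival = 12:08 PM − 1:00 = 11:08 AM on Jan 13.
Layover = 8:48 PM − 11:08 AM = 9 hours 40 minutes.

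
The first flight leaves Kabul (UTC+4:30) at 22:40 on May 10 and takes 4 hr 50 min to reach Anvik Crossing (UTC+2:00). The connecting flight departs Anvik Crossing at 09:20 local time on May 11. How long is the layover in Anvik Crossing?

Convert departure to UTC: 22:40 − 4:30 = 18:10 UTC on May 10.
Add 4 hours and 50 minutes flight time → 23:00 UTC.
Anvik Crossing is UTC+2:00, so local arrival = 23:00 + 2:00 = 01:00 on May 11.
Layover = 09:20 − 01:00 = 8 hours 20 minutes.

8 hours 20 minutes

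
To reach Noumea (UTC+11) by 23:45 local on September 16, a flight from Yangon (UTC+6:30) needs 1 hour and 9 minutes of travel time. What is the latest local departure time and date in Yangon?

Target arrival in UTC: 23:45 − 11:00 = 12:45 on Sep 16.
Subtract 1 hour and 9 minutes → departure 11:36 UTC on Sep 16.
Yangon is UTC+6:30: 11:36 + 6:30 = 18:06 on Sep 16.

18:06 on September 16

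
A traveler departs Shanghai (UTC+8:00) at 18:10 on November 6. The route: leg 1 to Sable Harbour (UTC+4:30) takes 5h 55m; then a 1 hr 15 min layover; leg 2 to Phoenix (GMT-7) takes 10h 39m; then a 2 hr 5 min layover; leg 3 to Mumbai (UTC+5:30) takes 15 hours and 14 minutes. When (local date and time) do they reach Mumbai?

Convert departure to UTC: 18:10 − 8:00 = 10:10 UTC on Nov 6.
Add 5 hours and 55 minutes leg 1 → 16:05 UTC.
Add 1 hour 15 minutes layover in Sable Harbour → 17:20 UTC.
Add 10 hours and 39 minutes leg 2 → 03:59 UTC (Nov 7).
Add 2 hours and 5 minutes layover in Phoenix → 06:04 UTC.
Add 15 hours and 14 minutes leg 3 → 21:18 UTC.
Mumbai is UTC+5:30, so local arrival = 21:18 + 5:30 = 02:48 on Nov 8.

02:48 on Nov 8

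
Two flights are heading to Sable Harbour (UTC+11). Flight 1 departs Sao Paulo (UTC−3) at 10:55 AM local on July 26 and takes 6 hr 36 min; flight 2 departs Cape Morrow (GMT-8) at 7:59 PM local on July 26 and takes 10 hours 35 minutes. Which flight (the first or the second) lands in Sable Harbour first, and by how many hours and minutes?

the first, by 18 hours 3 minutes

Flight 1 in UTC: 10:55 AM + 3:00 = 1:55 PM on Jul 26.
+6 hours and 36 minutes → arrive 8:31 PM UTC on Jul 26.
Flight 2 in UTC: 7:59 PM + 8:00 = 3:59 AM on Jul 27.
+10 hours and 35 minutes → arrive 2:34 PM UTC on Jul 27.
Flight 1 lands earlier by 18 hours 3 minutes.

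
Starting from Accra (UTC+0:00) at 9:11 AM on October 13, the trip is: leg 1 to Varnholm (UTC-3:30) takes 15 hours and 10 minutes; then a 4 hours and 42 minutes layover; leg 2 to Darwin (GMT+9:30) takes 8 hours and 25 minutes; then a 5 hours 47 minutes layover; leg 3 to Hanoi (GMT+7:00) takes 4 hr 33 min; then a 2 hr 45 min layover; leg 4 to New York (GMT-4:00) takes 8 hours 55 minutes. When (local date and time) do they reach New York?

7:28 AM on Oct 15

Accra is at UTC+0, so departure is already 9:11 AM UTC on Oct 13.
Add 15 hours 10 minutes leg 1 → 12:21 AM UTC (Oct 14).
Add 4 hours 42 minutes layover in Varnholm → 5:03 AM UTC.
Add 8 hours and 25 minutes leg 2 → 1:28 PM UTC.
Add 5 hours and 47 minutes layover in Darwin → 7:15 PM UTC.
Add 4 hours and 33 minutes leg 3 → 11:48 PM UTC.
Add 2 hours 45 minutes layover in Hanoi → 2:33 AM UTC (Oct 15).
Add 8 hours 55 minutes leg 4 → 11:28 AM UTC.
New York is UTC−4:00, so local arrival = 11:28 AM − 4:00 = 7:28 AM on Oct 15.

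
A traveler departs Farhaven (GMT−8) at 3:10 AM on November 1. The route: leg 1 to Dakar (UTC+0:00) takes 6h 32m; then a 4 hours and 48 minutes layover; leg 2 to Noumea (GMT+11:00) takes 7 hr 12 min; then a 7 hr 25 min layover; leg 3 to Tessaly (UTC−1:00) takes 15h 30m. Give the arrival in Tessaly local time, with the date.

Convert departure to UTC: 3:10 AM + 8:00 = 11:10 AM UTC on Nov 1.
Add 6 hours 32 minutes leg 1 → 5:42 PM UTC.
Add 4 hours and 48 minutes layover in Dakar → 10:30 PM UTC.
Add 7 hours and 12 minutes leg 2 → 5:42 AM UTC (Nov 2).
Add 7 hours 25 minutes layover in Noumea → 1:07 PM UTC.
Add 15 hours and 30 minutes leg 3 → 4:37 AM UTC (Nov 3).
Tessaly is UTC−1:00, so local arrival = 4:37 AM − 1:00 = 3:37 AM on Nov 3.

3:37 AM on November 3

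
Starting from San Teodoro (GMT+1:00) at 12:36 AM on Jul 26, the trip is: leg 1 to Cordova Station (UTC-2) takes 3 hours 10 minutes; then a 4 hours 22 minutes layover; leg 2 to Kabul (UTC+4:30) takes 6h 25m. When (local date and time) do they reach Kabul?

Convert departure to UTC: 12:36 AM − 1:00 = 11:36 PM UTC on Jul 25.
Add 3 hours and 10 minutes leg 1 → 2:46 AM UTC (Jul 26).
Add 4 hours and 22 minutes layover in Cordova Station → 7:08 AM UTC.
Add 6 hours and 25 minutes leg 2 → 1:33 PM UTC.
Kabul is UTC+4:30, so local arrival = 1:33 PM + 4:30 = 6:03 PM on Jul 26.

6:03 PM on July 26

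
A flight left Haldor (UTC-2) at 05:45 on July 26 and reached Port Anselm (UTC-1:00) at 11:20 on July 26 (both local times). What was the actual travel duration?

Port Anselm is 1:00 ahead of Haldor.
Clock-face elapsed time (ignoring zones) is 5 hours 35 minutes.
Actual elapsed = 5 hours 35 minutes − 1:00 = 4 hours 35 minutes.

4 hours 35 minutes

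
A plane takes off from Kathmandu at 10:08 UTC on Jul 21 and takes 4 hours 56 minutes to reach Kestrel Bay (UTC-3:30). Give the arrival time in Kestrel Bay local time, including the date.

Departure is given in UTC: 10:08 on Jul 21.
Add 4 hours 56 minutes → 15:04 UTC.
Kestrel Bay is UTC−3:30: 15:04 − 3:30 = 11:34 on Jul 21.

11:34 on July 21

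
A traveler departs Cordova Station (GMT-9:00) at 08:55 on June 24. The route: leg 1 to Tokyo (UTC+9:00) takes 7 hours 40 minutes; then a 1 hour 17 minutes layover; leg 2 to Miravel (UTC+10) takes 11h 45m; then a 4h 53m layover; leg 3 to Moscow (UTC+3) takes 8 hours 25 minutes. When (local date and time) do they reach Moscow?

06:55 on Jun 26

Convert departure to UTC: 08:55 + 9:00 = 17:55 UTC on Jun 24.
Add 7 hours and 40 minutes leg 1 → 01:35 UTC (Jun 25).
Add 1 hour 17 minutes layover in Tokyo → 02:52 UTC.
Add 11 hours and 45 minutes leg 2 → 14:37 UTC.
Add 4 hours and 53 minutes layover in Miravel → 19:30 UTC.
Add 8 hours and 25 minutes leg 3 → 03:55 UTC (Jun 26).
Moscow is UTC+3:00, so local arrival = 03:55 + 3:00 = 06:55 on Jun 26.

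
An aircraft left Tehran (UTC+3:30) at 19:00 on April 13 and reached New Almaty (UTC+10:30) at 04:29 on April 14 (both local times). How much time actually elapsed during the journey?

2 hours 29 minutes

Departure in UTC: 19:00 − 3:30 = 15:30 on Apr 13.
Arrival in UTC: 04:29 − 10:30 = 17:59 on Apr 13.
Elapsed = 17:59 − 15:30 = 2 hours 29 minutes.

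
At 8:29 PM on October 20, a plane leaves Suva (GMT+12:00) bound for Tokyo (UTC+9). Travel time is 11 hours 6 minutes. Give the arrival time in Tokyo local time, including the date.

Convert departure to UTC: 8:29 PM − 12:00 = 8:29 AM UTC on Oct 20.
Add 11 hours 6 minutes travel time → 7:35 PM UTC.
Tokyo is UTC+9:00, so local arrival = 7:35 PM + 9:00 = 4:35 AM on Oct 21.

4:35 AM on Oct 21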